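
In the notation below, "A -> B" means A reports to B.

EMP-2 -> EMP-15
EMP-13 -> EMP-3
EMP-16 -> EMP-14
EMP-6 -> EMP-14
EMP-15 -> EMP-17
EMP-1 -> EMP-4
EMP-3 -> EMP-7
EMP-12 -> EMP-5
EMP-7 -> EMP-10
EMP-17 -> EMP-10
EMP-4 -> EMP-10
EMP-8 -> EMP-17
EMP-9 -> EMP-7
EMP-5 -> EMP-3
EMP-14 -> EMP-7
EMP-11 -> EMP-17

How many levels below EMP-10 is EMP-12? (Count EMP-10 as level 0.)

4

Chain from EMP-12 up to EMP-10: EMP-12 → EMP-5 → EMP-3 → EMP-7 → EMP-10. That is 4 steps up, so EMP-12 is 4 levels below EMP-10.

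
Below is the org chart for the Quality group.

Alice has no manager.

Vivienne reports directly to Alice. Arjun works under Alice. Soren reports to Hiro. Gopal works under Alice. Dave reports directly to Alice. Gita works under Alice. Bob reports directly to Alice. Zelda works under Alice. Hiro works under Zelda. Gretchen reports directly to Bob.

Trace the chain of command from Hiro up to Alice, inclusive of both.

Hiro -> Zelda -> Alice

Hiro reports to Zelda. Zelda reports to Alice. Alice is at the top.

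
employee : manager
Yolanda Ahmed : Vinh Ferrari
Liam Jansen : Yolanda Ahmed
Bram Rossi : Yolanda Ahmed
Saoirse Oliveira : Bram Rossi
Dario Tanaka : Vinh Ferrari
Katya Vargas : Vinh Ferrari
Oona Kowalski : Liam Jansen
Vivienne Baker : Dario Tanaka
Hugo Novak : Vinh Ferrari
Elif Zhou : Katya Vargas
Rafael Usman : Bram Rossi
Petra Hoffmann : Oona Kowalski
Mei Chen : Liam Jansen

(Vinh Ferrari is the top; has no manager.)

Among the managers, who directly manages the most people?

Vinh Ferrari

Direct-report counts: Vinh Ferrari has 4; Katya Vargas has 1; Dario Tanaka has 1; Yolanda Ahmed has 2; Bram Rossi has 2; Liam Jansen has 2; Oona Kowalski has 1. The largest is 4, held by Vinh Ferrari.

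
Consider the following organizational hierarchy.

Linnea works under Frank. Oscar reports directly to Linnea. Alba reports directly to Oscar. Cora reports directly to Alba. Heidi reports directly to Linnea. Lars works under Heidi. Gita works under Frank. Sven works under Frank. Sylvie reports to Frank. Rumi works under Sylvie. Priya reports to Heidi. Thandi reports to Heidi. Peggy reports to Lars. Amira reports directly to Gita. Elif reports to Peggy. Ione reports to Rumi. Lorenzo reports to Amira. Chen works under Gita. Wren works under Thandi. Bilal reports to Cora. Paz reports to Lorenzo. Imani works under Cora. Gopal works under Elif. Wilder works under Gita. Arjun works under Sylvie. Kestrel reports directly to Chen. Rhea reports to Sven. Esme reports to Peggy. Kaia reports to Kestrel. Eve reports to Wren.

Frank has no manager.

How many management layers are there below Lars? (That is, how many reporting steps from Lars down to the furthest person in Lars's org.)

3

The longest chain under Lars runs Lars → Peggy → Elif → Gopal, which is 3 levels below Lars.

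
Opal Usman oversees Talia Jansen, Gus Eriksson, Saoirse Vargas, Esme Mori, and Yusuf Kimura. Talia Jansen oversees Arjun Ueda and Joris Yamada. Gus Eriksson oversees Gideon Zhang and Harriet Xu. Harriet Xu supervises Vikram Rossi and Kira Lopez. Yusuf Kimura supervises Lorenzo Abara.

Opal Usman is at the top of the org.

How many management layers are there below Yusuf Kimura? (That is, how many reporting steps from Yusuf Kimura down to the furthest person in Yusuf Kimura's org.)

1

The longest chain under Yusuf Kimura runs Yusuf Kimura → Lorenzo Abara, which is 1 level below Yusuf Kimura.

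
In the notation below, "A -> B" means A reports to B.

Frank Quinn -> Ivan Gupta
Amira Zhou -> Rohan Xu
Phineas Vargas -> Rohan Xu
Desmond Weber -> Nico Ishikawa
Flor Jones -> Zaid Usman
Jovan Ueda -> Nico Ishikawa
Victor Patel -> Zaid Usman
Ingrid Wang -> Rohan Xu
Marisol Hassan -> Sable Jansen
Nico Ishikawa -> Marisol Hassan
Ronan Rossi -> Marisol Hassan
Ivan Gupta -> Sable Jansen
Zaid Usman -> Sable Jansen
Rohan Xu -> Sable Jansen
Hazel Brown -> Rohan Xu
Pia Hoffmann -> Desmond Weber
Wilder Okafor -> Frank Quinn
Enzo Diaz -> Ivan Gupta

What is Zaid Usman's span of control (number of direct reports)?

Zaid Usman directly manages Victor Patel, Flor Jones. That is 2 direct reports.

2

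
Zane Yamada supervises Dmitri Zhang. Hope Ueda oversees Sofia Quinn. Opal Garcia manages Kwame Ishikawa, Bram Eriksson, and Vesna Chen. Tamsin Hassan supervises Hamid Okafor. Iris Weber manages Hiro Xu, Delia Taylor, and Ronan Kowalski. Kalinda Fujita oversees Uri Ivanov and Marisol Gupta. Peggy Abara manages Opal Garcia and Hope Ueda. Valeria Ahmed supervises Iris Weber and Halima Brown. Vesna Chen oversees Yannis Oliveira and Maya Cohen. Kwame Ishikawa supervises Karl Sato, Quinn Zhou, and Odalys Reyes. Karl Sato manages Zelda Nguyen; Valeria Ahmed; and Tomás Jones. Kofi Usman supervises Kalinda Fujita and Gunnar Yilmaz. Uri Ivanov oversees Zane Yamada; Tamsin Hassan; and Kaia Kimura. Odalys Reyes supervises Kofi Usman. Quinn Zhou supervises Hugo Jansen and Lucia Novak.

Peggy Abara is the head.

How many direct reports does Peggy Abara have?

Peggy Abara directly manages Opal Garcia, Hope Ueda. That is 2 direct reports.

2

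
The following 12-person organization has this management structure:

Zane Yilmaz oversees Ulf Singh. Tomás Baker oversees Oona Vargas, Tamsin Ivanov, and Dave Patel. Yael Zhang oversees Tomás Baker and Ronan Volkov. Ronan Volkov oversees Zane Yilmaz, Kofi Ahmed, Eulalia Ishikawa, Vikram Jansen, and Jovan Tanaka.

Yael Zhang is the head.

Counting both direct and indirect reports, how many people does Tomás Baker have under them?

3

Tomás Baker directly manages Tamsin Ivanov, Dave Patel, Oona Vargas. Tamsin Ivanov has no reports. Dave Patel has no reports. Oona Vargas has no reports. So Tomás Baker's organization is 3 direct reports plus everyone under them: 1 + 1 + 1 = 3.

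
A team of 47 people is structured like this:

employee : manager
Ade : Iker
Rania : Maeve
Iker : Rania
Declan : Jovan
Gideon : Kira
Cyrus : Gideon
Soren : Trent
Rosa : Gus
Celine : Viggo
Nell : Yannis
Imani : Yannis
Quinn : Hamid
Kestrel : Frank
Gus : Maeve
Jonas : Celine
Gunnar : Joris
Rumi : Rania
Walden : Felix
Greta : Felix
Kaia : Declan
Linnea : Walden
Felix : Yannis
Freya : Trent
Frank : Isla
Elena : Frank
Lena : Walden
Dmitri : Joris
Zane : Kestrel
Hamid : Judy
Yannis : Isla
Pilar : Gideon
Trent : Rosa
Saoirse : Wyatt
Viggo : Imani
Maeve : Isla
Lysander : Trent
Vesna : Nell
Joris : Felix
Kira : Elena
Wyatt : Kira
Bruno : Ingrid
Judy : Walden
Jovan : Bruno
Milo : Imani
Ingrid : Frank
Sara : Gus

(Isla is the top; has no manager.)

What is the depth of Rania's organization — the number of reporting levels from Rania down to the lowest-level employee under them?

The longest chain under Rania runs Rania → Iker → Ade, which is 2 levels below Rania.

2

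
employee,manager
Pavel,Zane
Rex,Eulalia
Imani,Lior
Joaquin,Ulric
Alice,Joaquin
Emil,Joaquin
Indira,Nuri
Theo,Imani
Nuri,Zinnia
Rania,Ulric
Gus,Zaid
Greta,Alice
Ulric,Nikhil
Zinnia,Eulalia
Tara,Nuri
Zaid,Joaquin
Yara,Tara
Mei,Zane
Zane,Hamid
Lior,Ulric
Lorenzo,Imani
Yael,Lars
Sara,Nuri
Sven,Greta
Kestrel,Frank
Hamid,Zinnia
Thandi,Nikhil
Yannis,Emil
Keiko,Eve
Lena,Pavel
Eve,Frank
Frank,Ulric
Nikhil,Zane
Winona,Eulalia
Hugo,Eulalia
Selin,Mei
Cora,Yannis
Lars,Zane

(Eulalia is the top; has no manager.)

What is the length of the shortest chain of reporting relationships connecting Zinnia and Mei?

Mei is in Zinnia's organization: the chain from Mei up to Zinnia is Mei → Zane → Hamid → Zinnia, which is 3 links.

3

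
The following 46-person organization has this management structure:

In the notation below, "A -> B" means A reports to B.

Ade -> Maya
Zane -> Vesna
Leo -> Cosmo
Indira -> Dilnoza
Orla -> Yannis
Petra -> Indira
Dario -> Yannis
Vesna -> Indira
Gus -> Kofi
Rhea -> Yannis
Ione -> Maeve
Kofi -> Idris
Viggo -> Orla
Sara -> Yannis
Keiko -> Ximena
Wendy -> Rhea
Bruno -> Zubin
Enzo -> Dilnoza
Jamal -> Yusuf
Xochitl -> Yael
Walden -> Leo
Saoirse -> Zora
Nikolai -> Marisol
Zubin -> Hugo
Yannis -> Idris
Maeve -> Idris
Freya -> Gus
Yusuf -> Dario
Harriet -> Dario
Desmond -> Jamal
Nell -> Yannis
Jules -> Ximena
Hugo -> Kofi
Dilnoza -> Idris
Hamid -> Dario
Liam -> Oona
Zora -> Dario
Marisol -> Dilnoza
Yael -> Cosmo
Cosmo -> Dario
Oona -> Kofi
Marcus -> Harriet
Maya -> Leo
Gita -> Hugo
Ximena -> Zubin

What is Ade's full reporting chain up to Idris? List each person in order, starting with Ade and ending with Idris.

Ade reports to Maya. Maya reports to Leo. Leo reports to Cosmo. Cosmo reports to Dario. Dario reports to Yannis. Yannis reports to Idris. Idris is at the top.

Ade -> Maya -> Leo -> Cosmo -> Dario -> Yannis -> Idris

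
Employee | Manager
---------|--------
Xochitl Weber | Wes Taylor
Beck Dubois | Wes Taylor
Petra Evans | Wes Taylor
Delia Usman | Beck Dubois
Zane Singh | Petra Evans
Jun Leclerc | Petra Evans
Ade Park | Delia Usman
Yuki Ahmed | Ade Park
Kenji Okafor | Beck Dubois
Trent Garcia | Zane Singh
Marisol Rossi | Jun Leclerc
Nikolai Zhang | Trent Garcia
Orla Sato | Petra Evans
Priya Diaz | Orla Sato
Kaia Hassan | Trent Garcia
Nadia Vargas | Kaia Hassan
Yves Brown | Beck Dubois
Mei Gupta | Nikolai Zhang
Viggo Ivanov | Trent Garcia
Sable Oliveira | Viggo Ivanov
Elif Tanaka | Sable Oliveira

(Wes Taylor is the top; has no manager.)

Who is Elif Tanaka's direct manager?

Elif Tanaka reports directly to Sable Oliveira.

Sable Oliveira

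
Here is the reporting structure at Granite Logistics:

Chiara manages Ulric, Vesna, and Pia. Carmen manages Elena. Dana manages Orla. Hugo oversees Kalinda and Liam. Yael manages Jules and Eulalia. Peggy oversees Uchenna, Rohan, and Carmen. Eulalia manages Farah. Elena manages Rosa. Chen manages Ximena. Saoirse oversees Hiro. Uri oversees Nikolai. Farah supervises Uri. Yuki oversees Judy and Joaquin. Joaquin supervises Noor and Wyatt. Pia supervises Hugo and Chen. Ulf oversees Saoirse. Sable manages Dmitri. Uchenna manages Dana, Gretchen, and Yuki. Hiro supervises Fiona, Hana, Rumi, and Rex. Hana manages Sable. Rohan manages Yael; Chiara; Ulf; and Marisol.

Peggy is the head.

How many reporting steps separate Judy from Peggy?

3

Chain from Judy up to Peggy: Judy → Yuki → Uchenna → Peggy. That is 3 steps up, so Judy is 3 levels below Peggy.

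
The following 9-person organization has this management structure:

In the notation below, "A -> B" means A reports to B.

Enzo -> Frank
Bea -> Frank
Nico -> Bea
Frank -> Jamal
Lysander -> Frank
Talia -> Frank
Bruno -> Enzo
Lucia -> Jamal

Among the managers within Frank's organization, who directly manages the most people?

Frank

Direct-report counts within Frank's organization: Frank has 4; Enzo has 1; Bea has 1. The largest is 4, held by Frank.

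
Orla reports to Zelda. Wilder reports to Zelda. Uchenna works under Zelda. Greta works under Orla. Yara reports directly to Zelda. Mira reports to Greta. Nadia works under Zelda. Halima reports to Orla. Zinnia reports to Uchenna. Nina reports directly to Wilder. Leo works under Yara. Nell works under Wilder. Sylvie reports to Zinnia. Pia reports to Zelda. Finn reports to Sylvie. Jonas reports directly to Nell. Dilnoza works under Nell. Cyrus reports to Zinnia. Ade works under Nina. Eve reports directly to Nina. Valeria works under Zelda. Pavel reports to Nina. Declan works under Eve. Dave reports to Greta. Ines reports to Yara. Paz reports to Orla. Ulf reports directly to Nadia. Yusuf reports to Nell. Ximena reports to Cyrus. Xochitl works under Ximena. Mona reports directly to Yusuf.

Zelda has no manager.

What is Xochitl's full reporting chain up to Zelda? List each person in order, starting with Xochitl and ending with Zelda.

Xochitl -> Ximena -> Cyrus -> Zinnia -> Uchenna -> Zelda

Xochitl reports to Ximena. Ximena reports to Cyrus. Cyrus reports to Zinnia. Zinnia reports to Uchenna. Uchenna reports to Zelda. Zelda is at the top.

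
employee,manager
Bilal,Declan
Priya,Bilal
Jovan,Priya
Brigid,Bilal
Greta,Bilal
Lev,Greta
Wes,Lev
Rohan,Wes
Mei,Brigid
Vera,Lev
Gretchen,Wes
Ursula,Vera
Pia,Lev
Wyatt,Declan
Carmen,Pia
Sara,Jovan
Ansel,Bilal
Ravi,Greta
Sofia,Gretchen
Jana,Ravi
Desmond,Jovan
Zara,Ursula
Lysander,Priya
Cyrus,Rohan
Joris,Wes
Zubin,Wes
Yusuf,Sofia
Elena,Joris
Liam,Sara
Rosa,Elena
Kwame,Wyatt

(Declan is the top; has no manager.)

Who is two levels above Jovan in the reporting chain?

Jovan reports to Priya, and Priya reports to Bilal. So Jovan's skip-level manager is Bilal.

Bilal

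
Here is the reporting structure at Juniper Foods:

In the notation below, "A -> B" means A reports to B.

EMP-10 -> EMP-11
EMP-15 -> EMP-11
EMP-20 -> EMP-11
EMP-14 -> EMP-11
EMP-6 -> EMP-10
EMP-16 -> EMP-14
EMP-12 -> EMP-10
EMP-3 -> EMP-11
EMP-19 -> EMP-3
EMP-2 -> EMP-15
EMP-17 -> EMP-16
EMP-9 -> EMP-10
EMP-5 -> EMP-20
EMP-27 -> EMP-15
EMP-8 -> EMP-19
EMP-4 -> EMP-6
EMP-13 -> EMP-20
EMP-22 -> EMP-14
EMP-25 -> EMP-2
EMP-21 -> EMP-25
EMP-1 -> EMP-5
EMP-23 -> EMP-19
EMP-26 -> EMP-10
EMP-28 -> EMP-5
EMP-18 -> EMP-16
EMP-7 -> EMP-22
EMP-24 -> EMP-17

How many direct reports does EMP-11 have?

EMP-11 directly manages EMP-10, EMP-15, EMP-20, EMP-14, EMP-3. That is 5 direct reports.

5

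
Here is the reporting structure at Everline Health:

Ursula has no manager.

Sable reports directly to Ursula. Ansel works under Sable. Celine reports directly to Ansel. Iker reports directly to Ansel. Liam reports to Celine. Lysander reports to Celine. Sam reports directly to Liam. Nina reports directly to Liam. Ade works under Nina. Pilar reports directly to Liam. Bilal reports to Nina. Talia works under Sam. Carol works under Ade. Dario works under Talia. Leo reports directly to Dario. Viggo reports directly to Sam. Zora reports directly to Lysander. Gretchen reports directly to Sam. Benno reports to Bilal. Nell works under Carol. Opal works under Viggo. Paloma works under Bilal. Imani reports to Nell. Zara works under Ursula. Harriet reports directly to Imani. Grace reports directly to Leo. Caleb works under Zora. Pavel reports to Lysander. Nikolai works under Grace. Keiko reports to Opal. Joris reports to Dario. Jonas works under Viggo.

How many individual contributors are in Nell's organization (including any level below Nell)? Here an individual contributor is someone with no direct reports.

The only person in Nell's organization with no one reporting to them is Harriet. That is 1.

1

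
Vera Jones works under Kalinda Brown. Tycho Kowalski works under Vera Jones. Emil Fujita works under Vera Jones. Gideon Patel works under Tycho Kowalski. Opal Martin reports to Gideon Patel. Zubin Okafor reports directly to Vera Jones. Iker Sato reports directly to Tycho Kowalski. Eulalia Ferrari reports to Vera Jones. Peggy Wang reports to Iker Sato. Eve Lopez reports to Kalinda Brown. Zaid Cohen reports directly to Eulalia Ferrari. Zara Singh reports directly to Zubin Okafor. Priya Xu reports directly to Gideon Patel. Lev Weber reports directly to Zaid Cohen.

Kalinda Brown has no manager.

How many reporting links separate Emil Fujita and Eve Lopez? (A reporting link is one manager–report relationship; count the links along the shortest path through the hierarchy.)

3

Emil Fujita is 2 levels below Kalinda Brown, and Eve Lopez is 1 level below Kalinda Brown (their lowest common manager). The shortest path runs up from Emil Fujita to Kalinda Brown and back down to Eve Lopez: 2 + 1 = 3 links.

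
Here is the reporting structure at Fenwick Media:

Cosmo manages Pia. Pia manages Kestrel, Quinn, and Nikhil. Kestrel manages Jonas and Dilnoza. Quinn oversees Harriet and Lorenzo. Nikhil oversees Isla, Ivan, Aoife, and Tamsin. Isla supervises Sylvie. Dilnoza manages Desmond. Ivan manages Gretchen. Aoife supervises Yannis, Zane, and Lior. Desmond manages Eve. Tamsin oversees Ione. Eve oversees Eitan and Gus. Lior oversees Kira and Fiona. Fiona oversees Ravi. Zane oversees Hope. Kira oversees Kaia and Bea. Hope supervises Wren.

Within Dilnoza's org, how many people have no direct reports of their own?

2

The people in Dilnoza's organization with no one reporting to them are Gus, Eitan. That is 2.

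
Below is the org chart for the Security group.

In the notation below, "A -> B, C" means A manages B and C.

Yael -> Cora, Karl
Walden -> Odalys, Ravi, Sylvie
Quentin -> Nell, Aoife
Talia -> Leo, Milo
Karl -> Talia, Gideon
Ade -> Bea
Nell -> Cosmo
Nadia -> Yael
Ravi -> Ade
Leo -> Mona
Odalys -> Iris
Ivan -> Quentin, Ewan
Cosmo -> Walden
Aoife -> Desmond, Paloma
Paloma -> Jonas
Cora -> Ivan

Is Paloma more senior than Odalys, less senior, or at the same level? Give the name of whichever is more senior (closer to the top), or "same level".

Paloma is 6 levels below Nadia; Odalys is 8. Paloma is higher.

Paloma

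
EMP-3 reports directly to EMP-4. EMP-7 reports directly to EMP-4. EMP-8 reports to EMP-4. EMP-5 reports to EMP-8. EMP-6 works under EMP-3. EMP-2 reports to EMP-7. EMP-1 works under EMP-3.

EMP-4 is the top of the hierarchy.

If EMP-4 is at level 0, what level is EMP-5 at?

2

Chain from EMP-5 up to EMP-4: EMP-5 → EMP-8 → EMP-4. That is 2 steps up, so EMP-5 is 2 levels below EMP-4.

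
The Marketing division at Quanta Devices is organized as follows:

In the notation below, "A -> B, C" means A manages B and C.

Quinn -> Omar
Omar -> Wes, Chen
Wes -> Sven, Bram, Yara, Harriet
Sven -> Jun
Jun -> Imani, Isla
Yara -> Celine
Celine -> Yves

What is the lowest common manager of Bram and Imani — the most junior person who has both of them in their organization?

Wes

Bram's chain of managers is Wes, Omar, Quinn. Imani's chain of managers is Jun, Sven, Wes, Omar, Quinn. The first manager that appears in both chains is Wes.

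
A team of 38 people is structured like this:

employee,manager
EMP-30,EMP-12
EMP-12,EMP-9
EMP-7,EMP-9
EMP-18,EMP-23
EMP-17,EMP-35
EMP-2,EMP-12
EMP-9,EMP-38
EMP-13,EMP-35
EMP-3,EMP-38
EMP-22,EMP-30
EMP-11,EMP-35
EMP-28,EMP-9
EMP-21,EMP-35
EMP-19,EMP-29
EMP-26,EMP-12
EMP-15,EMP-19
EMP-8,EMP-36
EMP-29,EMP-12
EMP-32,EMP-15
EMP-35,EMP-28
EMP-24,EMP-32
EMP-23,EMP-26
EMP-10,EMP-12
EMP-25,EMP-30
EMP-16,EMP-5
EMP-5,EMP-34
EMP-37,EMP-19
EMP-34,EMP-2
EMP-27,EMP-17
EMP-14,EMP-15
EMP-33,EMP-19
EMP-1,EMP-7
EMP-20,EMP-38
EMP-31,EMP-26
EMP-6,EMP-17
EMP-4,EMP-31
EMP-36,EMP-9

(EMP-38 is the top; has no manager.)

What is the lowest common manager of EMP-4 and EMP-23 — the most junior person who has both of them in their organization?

EMP-26

EMP-4's chain of managers is EMP-31, EMP-26, EMP-12, EMP-9, EMP-38. EMP-23's chain of managers is EMP-26, EMP-12, EMP-9, EMP-38. The first manager that appears in both chains is EMP-26.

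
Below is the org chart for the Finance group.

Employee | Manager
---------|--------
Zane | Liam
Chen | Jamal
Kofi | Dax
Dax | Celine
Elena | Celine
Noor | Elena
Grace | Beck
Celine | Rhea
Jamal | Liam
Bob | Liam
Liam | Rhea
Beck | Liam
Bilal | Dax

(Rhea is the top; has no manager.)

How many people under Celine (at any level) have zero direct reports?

The people in Celine's organization with no one reporting to them are Noor, Kofi, Bilal. That is 3.

3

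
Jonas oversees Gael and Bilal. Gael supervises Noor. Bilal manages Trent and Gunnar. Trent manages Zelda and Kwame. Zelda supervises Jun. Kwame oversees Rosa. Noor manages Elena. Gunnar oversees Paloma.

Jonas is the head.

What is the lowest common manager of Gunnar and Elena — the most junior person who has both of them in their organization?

Gunnar's chain of managers is Bilal, Jonas. Elena's chain of managers is Noor, Gael, Jonas. The first manager that appears in both chains is Jonas.

Jonas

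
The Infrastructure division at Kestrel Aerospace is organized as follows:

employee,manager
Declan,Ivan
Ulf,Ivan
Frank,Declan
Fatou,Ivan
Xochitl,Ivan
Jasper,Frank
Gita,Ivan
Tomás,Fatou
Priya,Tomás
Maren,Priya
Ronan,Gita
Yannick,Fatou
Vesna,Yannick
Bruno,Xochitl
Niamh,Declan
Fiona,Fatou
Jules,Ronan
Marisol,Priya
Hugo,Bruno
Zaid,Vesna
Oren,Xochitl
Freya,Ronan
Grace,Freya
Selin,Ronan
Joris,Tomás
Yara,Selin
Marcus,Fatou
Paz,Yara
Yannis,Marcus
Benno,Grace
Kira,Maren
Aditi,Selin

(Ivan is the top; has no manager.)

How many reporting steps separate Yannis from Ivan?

3

Chain from Yannis up to Ivan: Yannis → Marcus → Fatou → Ivan. That is 3 steps up, so Yannis is 3 levels below Ivan.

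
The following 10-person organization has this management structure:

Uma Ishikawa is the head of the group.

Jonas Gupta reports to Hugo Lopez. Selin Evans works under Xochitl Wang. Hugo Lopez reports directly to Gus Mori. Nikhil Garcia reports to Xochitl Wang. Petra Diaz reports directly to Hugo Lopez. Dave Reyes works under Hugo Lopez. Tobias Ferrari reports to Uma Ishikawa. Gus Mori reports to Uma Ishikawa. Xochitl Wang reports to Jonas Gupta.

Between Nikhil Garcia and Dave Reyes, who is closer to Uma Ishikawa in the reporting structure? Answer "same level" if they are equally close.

Nikhil Garcia is 5 levels below Uma Ishikawa; Dave Reyes is 3. Dave Reyes is higher.

Dave Reyes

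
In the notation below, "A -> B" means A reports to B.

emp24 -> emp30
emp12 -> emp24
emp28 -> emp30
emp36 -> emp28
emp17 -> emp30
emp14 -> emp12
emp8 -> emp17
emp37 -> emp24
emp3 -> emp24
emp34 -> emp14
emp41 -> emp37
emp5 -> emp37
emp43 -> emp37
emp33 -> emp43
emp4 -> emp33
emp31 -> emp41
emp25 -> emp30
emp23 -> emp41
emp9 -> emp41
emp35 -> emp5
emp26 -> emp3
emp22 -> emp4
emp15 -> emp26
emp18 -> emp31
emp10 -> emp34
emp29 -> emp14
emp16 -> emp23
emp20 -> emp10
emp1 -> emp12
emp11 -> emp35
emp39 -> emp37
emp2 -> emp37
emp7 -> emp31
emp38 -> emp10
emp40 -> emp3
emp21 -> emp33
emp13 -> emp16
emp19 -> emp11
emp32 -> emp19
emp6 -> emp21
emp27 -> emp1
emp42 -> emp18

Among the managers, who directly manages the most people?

emp37

Direct-report counts: emp30 has 4; emp17 has 1; emp28 has 1; emp24 has 3; emp3 has 2; emp26 has 1; emp37 has 5; emp43 has 1; emp33 has 2; emp21 has 1; emp4 has 1; emp5 has 1; emp35 has 1; emp11 has 1; emp19 has 1; emp41 has 3; emp23 has 1; emp16 has 1; emp31 has 2; emp18 has 1; emp12 has 2; emp1 has 1; emp14 has 2; emp34 has 1; emp10 has 2. The largest is 5, held by emp37.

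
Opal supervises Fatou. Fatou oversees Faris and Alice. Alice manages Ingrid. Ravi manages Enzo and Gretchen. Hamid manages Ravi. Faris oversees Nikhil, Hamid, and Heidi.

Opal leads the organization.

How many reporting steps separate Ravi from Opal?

Chain from Ravi up to Opal: Ravi → Hamid → Faris → Fatou → Opal. That is 4 steps up, so Ravi is 4 levels below Opal.

4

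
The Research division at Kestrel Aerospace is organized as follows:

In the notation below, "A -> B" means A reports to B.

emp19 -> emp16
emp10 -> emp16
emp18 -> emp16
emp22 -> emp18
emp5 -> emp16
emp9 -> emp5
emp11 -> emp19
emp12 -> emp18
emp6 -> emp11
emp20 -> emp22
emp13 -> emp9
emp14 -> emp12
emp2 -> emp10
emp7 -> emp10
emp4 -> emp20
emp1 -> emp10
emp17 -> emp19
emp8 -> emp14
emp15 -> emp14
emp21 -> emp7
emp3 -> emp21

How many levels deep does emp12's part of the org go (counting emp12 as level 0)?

2

The longest chain under emp12 runs emp12 → emp14 → emp15, which is 2 levels below emp12.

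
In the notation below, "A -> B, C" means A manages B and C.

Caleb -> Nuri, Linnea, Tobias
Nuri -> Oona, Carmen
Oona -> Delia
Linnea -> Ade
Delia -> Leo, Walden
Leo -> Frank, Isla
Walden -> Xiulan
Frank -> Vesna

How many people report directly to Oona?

1

Oona directly manages Delia. That is 1 direct report.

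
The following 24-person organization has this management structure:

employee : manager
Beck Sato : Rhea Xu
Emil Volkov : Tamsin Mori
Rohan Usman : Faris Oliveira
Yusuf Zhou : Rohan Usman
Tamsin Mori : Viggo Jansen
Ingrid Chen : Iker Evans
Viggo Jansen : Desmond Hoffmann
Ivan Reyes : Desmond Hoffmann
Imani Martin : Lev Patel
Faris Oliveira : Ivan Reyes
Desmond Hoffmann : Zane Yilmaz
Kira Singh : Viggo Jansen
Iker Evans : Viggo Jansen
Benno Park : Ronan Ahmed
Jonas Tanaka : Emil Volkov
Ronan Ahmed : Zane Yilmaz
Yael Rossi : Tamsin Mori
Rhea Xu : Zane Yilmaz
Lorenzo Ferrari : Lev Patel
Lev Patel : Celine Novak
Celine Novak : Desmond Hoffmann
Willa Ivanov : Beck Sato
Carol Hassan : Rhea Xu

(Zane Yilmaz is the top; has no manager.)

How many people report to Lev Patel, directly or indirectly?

Lev Patel directly manages Lorenzo Ferrari, Imani Martin. Lorenzo Ferrari has no reports. Imani Martin has no reports. So Lev Patel's organization is 2 direct reports plus everyone under them: 1 + 1 = 2.

2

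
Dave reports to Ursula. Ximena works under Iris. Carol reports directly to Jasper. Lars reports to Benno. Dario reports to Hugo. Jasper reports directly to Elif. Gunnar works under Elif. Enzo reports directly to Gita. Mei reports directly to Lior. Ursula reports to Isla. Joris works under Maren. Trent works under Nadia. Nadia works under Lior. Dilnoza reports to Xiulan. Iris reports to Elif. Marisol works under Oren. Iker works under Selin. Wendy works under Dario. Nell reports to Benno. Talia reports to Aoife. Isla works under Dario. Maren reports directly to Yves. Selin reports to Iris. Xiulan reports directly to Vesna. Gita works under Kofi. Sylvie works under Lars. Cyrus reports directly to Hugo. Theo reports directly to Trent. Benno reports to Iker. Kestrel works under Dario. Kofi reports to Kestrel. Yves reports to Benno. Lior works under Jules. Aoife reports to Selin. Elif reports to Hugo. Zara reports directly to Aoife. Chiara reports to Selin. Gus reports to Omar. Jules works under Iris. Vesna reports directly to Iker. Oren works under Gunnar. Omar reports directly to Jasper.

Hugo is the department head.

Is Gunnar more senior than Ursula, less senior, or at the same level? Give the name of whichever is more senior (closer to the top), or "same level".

Gunnar is 2 levels below Hugo; Ursula is 3. Gunnar is higher.

Gunnar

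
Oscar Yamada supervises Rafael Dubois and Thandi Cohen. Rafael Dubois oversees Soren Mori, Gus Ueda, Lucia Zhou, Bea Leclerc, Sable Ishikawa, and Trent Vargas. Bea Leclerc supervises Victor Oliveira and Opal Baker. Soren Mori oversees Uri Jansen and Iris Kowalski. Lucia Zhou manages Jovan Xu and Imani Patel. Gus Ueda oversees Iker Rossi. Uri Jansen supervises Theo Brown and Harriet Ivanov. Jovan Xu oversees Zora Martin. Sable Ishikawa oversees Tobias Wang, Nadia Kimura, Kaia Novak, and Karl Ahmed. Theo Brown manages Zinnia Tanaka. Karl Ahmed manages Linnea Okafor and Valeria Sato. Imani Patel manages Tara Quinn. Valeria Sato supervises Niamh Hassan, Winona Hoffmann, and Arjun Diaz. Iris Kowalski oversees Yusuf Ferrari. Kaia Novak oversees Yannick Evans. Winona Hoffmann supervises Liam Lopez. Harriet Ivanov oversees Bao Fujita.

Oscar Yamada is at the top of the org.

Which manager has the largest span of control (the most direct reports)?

Rafael Dubois

Direct-report counts: Oscar Yamada has 2; Rafael Dubois has 6; Sable Ishikawa has 4; Kaia Novak has 1; Karl Ahmed has 2; Valeria Sato has 3; Winona Hoffmann has 1; Gus Ueda has 1; Lucia Zhou has 2; Imani Patel has 1; Jovan Xu has 1; Soren Mori has 2; Iris Kowalski has 1; Uri Jansen has 2; Harriet Ivanov has 1; Theo Brown has 1; Bea Leclerc has 2. The largest is 6, held by Rafael Dubois.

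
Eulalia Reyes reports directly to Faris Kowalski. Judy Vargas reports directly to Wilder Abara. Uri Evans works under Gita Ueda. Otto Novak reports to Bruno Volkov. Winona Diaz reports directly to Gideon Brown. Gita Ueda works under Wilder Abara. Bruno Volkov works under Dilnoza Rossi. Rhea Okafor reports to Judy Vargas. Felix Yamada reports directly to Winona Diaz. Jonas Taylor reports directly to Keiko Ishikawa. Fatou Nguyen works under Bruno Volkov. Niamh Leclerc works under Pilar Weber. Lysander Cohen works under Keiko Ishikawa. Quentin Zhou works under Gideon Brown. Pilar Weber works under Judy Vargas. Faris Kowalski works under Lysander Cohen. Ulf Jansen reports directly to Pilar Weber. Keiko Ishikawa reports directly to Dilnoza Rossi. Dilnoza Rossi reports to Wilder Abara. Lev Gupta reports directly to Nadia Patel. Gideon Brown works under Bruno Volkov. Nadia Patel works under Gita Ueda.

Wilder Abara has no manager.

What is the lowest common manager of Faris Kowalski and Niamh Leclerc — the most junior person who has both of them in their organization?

Faris Kowalski's chain of managers is Lysander Cohen, Keiko Ishikawa, Dilnoza Rossi, Wilder Abara. Niamh Leclerc's chain of managers is Pilar Weber, Judy Vargas, Wilder Abara. The first manager that appears in both chains is Wilder Abara.

Wilder Abara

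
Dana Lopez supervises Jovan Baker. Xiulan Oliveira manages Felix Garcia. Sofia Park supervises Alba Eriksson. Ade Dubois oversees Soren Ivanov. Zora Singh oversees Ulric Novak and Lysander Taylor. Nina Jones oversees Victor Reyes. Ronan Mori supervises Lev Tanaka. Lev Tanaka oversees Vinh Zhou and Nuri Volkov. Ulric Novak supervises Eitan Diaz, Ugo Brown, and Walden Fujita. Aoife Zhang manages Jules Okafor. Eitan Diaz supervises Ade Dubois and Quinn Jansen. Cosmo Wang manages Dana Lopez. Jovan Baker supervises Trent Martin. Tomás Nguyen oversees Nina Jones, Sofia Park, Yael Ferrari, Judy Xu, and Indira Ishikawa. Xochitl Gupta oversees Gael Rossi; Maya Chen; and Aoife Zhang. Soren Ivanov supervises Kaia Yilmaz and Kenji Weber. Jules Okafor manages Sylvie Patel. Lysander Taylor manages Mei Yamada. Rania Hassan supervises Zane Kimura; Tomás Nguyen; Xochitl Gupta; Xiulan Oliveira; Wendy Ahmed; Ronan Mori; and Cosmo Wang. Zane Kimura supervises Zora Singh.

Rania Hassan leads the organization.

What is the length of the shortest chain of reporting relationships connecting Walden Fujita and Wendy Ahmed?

Walden Fujita is 4 levels below Rania Hassan, and Wendy Ahmed is 1 level below Rania Hassan (their lowest common manager). The shortest path runs up from Walden Fujita to Rania Hassan and back down to Wendy Ahmed: 4 + 1 = 5 links.

5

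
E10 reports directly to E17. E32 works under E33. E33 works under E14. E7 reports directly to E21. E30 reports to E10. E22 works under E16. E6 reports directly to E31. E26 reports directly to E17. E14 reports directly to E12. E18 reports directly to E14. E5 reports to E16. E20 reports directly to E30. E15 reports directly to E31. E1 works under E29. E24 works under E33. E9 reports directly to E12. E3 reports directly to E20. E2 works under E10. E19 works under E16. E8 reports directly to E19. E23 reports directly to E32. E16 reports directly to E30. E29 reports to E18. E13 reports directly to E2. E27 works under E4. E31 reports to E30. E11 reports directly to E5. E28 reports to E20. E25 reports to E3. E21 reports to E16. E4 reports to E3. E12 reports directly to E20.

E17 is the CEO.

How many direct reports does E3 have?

2

E3 directly manages E4, E25. That is 2 direct reports.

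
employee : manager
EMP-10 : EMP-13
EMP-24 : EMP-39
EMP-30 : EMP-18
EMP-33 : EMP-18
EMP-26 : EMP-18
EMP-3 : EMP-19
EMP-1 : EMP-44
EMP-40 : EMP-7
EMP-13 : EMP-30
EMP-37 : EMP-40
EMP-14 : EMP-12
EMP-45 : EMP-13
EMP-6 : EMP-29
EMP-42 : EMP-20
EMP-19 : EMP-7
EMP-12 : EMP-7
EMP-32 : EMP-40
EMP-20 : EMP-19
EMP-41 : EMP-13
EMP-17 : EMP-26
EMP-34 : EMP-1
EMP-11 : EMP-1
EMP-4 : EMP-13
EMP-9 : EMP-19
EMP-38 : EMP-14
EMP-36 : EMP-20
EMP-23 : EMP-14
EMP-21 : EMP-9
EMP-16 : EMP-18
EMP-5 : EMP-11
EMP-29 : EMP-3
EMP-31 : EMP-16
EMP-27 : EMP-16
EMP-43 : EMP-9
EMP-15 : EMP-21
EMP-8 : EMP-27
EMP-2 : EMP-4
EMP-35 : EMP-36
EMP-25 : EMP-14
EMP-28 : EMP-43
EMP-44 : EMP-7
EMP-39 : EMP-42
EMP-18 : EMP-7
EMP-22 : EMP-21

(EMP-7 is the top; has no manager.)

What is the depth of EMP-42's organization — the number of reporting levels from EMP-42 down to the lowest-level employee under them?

The longest chain under EMP-42 runs EMP-42 → EMP-39 → EMP-24, which is 2 levels below EMP-42.

2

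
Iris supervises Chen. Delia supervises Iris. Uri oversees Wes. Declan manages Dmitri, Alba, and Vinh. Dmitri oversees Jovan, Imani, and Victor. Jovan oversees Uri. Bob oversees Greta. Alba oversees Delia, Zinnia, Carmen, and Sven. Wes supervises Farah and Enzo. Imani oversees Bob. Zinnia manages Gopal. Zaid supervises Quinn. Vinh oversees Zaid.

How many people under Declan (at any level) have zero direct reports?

The people in Declan's organization with no one reporting to them are Quinn, Carmen, Chen, Gopal, Sven, Victor, Greta, Enzo, Farah. That is 9.

9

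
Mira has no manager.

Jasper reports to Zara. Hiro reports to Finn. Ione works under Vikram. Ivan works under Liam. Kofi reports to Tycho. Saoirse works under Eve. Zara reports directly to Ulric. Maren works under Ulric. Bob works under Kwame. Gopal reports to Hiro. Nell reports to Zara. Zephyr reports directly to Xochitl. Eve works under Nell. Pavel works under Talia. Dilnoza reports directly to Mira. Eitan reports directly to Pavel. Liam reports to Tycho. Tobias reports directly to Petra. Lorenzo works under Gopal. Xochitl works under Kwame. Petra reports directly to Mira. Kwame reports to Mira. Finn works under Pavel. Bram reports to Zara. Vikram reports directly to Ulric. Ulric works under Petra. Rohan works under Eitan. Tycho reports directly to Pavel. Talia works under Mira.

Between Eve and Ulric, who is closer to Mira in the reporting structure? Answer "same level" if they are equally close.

Eve is 5 levels below Mira; Ulric is 2. Ulric is higher.

Ulric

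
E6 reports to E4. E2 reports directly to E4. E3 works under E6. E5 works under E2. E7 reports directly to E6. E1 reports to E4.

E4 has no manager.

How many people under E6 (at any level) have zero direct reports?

The people in E6's organization with no one reporting to them are E3, E7. That is 2.

2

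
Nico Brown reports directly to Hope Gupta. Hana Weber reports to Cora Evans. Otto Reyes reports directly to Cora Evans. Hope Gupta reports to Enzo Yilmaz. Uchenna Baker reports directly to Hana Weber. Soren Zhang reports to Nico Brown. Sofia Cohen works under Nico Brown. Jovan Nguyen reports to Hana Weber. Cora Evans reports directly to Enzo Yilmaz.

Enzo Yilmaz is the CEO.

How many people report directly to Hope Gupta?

1

Hope Gupta directly manages Nico Brown. That is 1 direct report.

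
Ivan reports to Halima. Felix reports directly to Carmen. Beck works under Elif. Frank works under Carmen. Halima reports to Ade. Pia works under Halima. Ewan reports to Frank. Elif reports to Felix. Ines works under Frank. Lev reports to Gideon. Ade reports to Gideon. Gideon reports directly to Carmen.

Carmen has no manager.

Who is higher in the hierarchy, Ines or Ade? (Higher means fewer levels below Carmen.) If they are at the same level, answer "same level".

Both Ines and Ade are 2 levels below Carmen.

same level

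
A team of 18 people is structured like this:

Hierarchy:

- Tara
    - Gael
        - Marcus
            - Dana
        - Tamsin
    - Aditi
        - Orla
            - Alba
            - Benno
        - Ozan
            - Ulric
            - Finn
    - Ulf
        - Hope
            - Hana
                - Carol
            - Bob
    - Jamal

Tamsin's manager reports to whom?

Tamsin reports to Gael, and Gael reports to Tara. So Tamsin's skip-level manager is Tara.

Tara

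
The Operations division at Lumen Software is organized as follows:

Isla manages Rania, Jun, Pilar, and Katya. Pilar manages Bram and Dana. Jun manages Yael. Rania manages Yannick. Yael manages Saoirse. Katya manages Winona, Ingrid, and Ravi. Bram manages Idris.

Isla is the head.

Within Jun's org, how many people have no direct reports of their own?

The only person in Jun's organization with no one reporting to them is Saoirse. That is 1.

1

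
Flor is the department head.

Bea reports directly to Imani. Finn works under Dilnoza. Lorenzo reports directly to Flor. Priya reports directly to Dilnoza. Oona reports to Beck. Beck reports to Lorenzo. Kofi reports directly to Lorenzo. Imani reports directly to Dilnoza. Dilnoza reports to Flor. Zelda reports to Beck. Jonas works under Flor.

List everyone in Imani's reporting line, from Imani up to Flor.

Imani -> Dilnoza -> Flor

Imani reports to Dilnoza. Dilnoza reports to Flor. Flor is at the top.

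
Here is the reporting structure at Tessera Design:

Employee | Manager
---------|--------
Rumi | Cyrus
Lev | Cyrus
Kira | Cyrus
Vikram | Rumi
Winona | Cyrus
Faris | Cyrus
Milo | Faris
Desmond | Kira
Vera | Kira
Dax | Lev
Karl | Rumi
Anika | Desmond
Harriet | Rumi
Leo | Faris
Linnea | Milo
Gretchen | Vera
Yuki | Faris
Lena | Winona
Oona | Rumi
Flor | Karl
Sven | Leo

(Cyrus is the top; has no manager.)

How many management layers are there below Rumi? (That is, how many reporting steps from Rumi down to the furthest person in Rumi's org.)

2

The longest chain under Rumi runs Rumi → Karl → Flor, which is 2 levels below Rumi.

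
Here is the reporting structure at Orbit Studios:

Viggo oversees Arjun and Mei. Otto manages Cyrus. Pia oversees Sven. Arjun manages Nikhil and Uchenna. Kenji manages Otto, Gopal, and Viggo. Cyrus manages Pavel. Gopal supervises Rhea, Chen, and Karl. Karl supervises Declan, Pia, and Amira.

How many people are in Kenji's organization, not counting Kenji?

16

Kenji directly manages Otto, Gopal, Viggo. Under Otto: Cyrus, Pavel (2). Under Gopal: Rhea, Karl, Amira, Declan, Pia, Sven, Chen (7). Under Viggo: Mei, Arjun, Nikhil, Uchenna (4). So Kenji's organization is 3 direct reports plus everyone under them: 3 + 8 + 5 = 16.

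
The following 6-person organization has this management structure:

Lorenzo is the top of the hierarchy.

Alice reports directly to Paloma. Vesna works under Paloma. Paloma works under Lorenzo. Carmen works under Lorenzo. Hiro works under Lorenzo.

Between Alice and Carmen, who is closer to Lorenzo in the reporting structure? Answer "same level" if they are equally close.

Alice is 2 levels below Lorenzo; Carmen is 1. Carmen is higher.

Carmen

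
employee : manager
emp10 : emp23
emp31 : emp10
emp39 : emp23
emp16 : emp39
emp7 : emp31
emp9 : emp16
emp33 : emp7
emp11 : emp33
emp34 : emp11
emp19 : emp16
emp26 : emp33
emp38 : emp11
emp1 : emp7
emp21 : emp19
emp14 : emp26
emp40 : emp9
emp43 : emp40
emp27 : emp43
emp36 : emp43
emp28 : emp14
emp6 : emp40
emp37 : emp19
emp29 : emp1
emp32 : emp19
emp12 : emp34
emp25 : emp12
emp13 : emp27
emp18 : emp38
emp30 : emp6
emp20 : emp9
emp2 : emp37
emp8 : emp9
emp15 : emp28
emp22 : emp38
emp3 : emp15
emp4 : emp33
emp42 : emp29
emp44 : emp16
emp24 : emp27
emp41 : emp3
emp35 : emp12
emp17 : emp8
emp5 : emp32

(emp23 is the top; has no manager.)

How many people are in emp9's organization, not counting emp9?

11

emp9 directly manages emp40, emp20, emp8. Under emp40: emp6, emp30, emp43, emp36, emp27, emp24, emp13 (7). emp20 has no reports. Under emp8: emp17 (1). So emp9's organization is 3 direct reports plus everyone under them: 8 + 1 + 2 = 11.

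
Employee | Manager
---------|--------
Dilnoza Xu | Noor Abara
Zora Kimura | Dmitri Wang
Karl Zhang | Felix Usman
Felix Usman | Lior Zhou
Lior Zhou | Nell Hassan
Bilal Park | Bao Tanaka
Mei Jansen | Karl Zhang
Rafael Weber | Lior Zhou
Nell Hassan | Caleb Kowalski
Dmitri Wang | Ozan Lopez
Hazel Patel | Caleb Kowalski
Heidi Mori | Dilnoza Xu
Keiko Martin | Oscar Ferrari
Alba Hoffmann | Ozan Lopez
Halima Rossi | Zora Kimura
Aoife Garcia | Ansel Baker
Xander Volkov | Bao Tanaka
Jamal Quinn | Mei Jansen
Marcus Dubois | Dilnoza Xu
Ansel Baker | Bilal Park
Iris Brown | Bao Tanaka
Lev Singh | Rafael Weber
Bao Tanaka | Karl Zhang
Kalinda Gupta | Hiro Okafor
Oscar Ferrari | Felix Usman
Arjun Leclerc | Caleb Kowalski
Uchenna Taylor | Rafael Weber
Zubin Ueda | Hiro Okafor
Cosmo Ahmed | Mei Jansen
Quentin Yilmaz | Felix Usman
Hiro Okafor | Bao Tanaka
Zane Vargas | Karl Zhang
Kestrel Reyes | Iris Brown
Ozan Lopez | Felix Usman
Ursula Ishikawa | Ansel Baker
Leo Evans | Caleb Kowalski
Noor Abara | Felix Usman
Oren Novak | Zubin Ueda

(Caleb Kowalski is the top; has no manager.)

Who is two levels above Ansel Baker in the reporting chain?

Ansel Baker reports to Bilal Park, and Bilal Park reports to Bao Tanaka. So Ansel Baker's skip-level manager is Bao Tanaka.

Bao Tanaka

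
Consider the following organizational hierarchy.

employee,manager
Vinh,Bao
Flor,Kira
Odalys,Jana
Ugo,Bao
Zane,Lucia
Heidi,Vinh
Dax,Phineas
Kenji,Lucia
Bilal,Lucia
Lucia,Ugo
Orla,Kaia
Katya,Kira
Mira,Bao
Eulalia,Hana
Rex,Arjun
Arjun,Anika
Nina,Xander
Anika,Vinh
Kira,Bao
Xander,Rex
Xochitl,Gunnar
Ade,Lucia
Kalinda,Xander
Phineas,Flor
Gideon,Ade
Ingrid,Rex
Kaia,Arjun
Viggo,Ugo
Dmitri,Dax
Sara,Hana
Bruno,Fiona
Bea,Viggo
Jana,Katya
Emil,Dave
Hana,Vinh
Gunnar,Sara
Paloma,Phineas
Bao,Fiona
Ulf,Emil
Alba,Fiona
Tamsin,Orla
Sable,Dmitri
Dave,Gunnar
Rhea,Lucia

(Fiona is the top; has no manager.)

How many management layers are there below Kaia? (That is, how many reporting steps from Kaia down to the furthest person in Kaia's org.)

The longest chain under Kaia runs Kaia → Orla → Tamsin, which is 2 levels below Kaia.

2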